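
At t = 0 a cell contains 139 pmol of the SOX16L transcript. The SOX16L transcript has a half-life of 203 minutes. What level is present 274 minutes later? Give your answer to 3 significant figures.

54.5 pmol

Number of half-lives: n = 274/203 ≈ 1.3498.
Remaining = 139 × (1/2)^1.3498 = 139 × 0.39236 ≈ 54.538 pmol.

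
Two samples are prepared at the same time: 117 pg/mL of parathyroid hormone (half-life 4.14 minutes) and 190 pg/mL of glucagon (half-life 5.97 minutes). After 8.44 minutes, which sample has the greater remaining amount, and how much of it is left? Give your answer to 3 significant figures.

glucagon, 71.3 pg/mL

parathyroid hormone: 117 × (1/2)^2.0386 ≈ 28.477 pg/mL.
glucagon: 190 × (1/2)^1.4137 ≈ 71.314 pg/mL.
Glucagon has more remaining, at ≈ 71.314 pg/mL.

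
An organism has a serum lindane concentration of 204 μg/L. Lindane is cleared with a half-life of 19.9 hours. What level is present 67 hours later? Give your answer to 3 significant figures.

19.8 μg/L

Number of half-lives: n = 67/19.9 ≈ 3.3668.
Remaining = 204 × (1/2)^3.3668 = 204 × 0.096935 ≈ 19.775 μg/L.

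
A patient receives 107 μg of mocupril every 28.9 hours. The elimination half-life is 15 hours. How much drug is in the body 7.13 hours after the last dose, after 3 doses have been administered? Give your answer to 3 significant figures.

103 μg

The 3 doses were given 64.93, 36.03, 7.13 hours ago.
Total = 107·(1/2)^(64.93/15) + 107·(1/2)^(36.03/15) + 107·(1/2)^(7.13/15)
      = 5.3251 + 20.245 + 76.965 ≈ 102.53 μg.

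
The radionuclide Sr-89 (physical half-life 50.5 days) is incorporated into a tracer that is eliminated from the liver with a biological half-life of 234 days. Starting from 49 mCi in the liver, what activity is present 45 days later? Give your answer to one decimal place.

1/t_eff = 1/t_phys + 1/t_biol = 1/50.5 + 1/234 = 0.024075 per day.
t_eff = 50.5 × 234 / (50.5 + 234) ≈ 41.536 days.
Remaining = 49 × (1/2)^(45/41.536) = 49 × (1/2)^1.0834 ≈ 23.124 mCi.

23.1 mCi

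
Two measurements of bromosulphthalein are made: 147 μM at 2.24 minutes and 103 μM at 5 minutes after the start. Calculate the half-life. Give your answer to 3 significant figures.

Over Δt = 5 − 2.24 = 2.76 minutes, the level fell by a factor of 147/103 ≈ 1.4272.
n = log₂(1.4272) ≈ 0.51317 half-lives, so t½ = 2.76/0.51317 ≈ 5.3783 minutes.

5.38 minutes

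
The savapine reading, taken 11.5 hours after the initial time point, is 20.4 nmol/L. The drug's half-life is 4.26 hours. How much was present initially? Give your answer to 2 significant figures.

Number of half-lives elapsed: n = 11.5/4.26 ≈ 2.6995.
A₀ = A × 2^n = 20.4 × 2^2.6995 = 20.4 × 6.4959 ≈ 132.52 nmol/L.

130 nmol/L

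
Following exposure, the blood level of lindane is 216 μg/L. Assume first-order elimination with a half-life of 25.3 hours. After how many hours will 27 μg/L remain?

75.9 hours

27/216 = 1/8, so 3 half-lives have elapsed.
t = 3 × 25.3 = 75.9 hours.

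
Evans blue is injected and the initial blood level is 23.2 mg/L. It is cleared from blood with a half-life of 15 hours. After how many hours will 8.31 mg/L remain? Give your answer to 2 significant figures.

22 hours

Fraction remaining = 8.31/23.2 ≈ 0.35819.
n = log₂(23.2/8.31) = ln(2.7918)/ln 2 ≈ 1.4812 half-lives.
t = n × t½ = 1.4812 × 15 ≈ 22.218 hours.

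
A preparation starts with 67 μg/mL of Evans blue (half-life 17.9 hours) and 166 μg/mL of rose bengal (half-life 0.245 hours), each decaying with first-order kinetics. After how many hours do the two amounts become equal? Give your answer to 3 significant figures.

Set 67·(1/2)^(t/17.9) = 166·(1/2)^(t/0.245).
Taking log₂: log₂(67/166) = t·(1/17.9 − 1/0.245).
log₂(0.40361) = -1.309; 1/17.9 − 1/0.245 = -4.0258.
t = -1.309 / -4.0258 ≈ 0.32514 hours.

0.325 hours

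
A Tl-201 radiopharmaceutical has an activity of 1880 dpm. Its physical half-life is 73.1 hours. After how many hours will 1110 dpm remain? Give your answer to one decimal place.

55.6 hours

Fraction remaining = 1110/1880 ≈ 0.59043.
n = log₂(1880/1110) = ln(1.6937)/ln 2 ≈ 0.76017 half-lives.
t = n × t½ = 0.76017 × 73.1 ≈ 55.569 hours.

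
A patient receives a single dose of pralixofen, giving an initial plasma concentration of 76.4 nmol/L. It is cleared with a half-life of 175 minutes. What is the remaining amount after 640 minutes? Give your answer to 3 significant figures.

Number of half-lives: n = 640/175 ≈ 3.6571.
Remaining = 76.4 × (1/2)^3.6571 = 76.4 × 0.079267 ≈ 6.056 nmol/L.

6.06 nmol/L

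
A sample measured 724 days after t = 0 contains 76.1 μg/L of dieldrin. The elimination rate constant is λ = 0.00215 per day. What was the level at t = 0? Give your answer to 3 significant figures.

361 μg/L

t½ = ln 2 / λ = 0.69315 / 0.00215 ≈ 322.39 days.
Number of half-lives elapsed: n = 724/322.39 ≈ 2.2457.
A₀ = A × 2^n = 76.1 × 2^2.2457 = 76.1 × 4.7427 ≈ 360.92 μg/L.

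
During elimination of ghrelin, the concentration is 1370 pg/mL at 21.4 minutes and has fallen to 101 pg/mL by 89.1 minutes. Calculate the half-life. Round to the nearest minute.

18 minutes

Over Δt = 89.1 − 21.4 = 67.7 minutes, the level fell by a factor of 1370/101 ≈ 13.564.
n = log₂(13.564) ≈ 3.7617 half-lives, so t½ = 67.7/3.7617 ≈ 17.997 minutes.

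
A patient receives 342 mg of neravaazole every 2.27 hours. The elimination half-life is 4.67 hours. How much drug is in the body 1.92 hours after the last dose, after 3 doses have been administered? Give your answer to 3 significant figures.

The 3 doses were given 6.46, 4.19, 1.92 hours ago.
Total = 342·(1/2)^(6.46/4.67) + 342·(1/2)^(4.19/4.67) + 342·(1/2)^(1.92/4.67)
      = 131.1 + 183.63 + 257.19 ≈ 571.92 mg.

572 mg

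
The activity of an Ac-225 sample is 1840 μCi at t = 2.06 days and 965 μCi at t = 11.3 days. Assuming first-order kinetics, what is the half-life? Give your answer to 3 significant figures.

Over Δt = 11.3 − 2.06 = 9.24 days, the level fell by a factor of 1840/965 ≈ 1.9067.
n = log₂(1.9067) ≈ 0.9311 half-lives, so t½ = 9.24/0.9311 ≈ 9.9237 days.

9.92 days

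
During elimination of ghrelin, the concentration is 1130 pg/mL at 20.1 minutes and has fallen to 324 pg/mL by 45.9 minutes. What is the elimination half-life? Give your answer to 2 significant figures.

Over Δt = 45.9 − 20.1 = 25.8 minutes, the level fell by a factor of 1130/324 ≈ 3.4877.
n = log₂(3.4877) ≈ 1.8023 half-lives, so t½ = 25.8/1.8023 ≈ 14.315 minutes.

14 minutes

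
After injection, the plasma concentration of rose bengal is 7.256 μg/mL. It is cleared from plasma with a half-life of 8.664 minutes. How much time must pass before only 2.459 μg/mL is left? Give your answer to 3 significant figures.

Fraction remaining = 2.459/7.256 ≈ 0.33889.
n = log₂(7.256/2.459) = ln(2.9508)/ln 2 ≈ 1.5611 half-lives.
t = n × t½ = 1.5611 × 8.664 ≈ 13.525 minutes.

13.5 minutes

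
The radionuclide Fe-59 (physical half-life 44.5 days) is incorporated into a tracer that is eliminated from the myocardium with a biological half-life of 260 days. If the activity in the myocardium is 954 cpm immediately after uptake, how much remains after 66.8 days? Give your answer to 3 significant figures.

282 cpm

1/t_eff = 1/t_phys + 1/t_biol = 1/44.5 + 1/260 = 0.026318 per day.
t_eff = 44.5 × 260 / (44.5 + 260) ≈ 37.997 days.
Remaining = 954 × (1/2)^(66.8/37.997) = 954 × (1/2)^1.758 ≈ 282.05 cpm.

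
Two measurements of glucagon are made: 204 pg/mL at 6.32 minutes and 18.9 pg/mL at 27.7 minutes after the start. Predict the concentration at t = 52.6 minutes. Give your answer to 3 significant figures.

1.18 pg/mL

Over Δt = 27.7 − 6.32 = 21.38 minutes, the level fell by a factor of 204/18.9 ≈ 10.794.
n = log₂(10.794) ≈ 3.4321 half-lives, so t½ = 21.38/3.4321 ≈ 6.2294 minutes.
From t = 27.7 to t = 52.6: 18.9 × (1/2)^((52.6−27.7)/6.2294) ≈ 1.1836 pg/mL.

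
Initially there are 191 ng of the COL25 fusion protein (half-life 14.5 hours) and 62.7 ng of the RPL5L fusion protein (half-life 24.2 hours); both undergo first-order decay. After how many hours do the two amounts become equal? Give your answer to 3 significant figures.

58.1 hours

Set 191·(1/2)^(t/14.5) = 62.7·(1/2)^(t/24.2).
Taking log₂: log₂(191/62.7) = t·(1/14.5 − 1/24.2).
log₂(3.0463) = 1.607; 1/14.5 − 1/24.2 = 0.027643.
t = 1.607 / 0.027643 ≈ 58.135 hours.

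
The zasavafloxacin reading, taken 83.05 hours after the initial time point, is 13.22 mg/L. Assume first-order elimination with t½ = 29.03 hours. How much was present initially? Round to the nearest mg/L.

Number of half-lives elapsed: n = 83.05/29.03 ≈ 2.8608.
A₀ = A × 2^n = 13.22 × 2^2.8608 = 13.22 × 7.2643 ≈ 96.035 mg/L.

96 mg/L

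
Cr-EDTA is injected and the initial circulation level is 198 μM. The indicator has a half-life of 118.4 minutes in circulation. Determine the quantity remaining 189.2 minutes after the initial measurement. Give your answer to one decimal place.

Number of half-lives: n = 189.2/118.4 ≈ 1.598.
Remaining = 198 × (1/2)^1.598 = 198 × 0.33034 ≈ 65.407 μM.

65.4 μM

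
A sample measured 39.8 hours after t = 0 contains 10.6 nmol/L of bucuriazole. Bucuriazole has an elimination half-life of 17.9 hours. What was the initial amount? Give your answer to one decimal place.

49.5 nmol/L

Number of half-lives elapsed: n = 39.8/17.9 ≈ 2.2235.
A₀ = A × 2^n = 10.6 × 2^2.2235 = 10.6 × 4.6701 ≈ 49.503 nmol/L.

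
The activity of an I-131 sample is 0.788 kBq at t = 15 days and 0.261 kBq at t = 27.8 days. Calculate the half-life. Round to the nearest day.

Over Δt = 27.8 − 15 = 12.8 days, the level fell by a factor of 0.788/0.261 ≈ 3.0192.
n = log₂(3.0192) ≈ 1.5941 half-lives, so t½ = 12.8/1.5941 ≈ 8.0294 days.

8 days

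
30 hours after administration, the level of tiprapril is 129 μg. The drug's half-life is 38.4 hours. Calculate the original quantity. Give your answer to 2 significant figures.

220 μg

Number of half-lives elapsed: n = 30/38.4 ≈ 0.78125.
A₀ = A × 2^n = 129 × 2^0.78125 = 129 × 1.7186 ≈ 221.7 μg.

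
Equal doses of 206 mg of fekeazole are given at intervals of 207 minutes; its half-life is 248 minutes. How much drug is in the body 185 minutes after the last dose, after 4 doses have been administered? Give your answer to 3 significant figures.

The 4 doses were given 806, 599, 392, 185 minutes ago.
Total = 206·(1/2)^(806/248) + 206·(1/2)^(599/248) + 206·(1/2)^(392/248) + 206·(1/2)^(185/248)
      = 21.653 + 38.617 + 68.872 + 122.83 ≈ 251.97 mg.

252 mg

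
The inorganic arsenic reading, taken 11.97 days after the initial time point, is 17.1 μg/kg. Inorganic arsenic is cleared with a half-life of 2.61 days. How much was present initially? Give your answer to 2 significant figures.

Number of half-lives elapsed: n = 11.97/2.61 ≈ 4.5862.
A₀ = A × 2^n = 17.1 × 2^4.5862 = 17.1 × 24.021 ≈ 410.75 μg/kg.

410 μg/kg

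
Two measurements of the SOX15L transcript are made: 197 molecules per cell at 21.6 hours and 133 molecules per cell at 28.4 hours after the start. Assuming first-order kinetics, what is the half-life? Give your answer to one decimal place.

Over Δt = 28.4 − 21.6 = 6.8 hours, the level fell by a factor of 197/133 ≈ 1.4812.
n = log₂(1.4812) ≈ 0.56677 half-lives, so t½ = 6.8/0.56677 ≈ 11.998 hours.

12.0 hours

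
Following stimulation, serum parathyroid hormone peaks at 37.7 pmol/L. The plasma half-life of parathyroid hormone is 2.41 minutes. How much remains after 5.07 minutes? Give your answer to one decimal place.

8.8 pmol/L

Number of half-lives: n = 5.07/2.41 ≈ 2.1037.
Remaining = 37.7 × (1/2)^2.1037 = 37.7 × 0.23266 ≈ 8.7711 pmol/L.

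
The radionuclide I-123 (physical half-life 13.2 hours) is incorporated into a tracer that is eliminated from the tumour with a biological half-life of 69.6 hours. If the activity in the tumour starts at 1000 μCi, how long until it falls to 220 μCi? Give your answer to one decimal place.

24.2 hours

1/t_eff = 1/t_phys + 1/t_biol = 1/13.2 + 1/69.6 = 0.090125 per hour.
t_eff = 13.2 × 69.6 / (13.2 + 69.6) ≈ 11.096 hours.
n = log₂(1000/220) ≈ 2.1844; t = 2.1844 × 11.096 ≈ 24.238 hours.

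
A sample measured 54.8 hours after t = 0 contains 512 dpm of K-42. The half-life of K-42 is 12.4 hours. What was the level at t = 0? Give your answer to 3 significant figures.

11000 dpm

Number of half-lives elapsed: n = 54.8/12.4 ≈ 4.4194.
A₀ = A × 2^n = 512 × 2^4.4194 = 512 × 21.397 ≈ 10955 dpm.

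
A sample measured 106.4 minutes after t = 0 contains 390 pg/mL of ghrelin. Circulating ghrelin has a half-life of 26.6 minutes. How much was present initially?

6240 pg/mL

Number of half-lives elapsed: n = 106.4/26.6 ≈ 4.
A₀ = A × 2^n = 390 × 2^4 = 390 × 16 ≈ 6240 pg/mL.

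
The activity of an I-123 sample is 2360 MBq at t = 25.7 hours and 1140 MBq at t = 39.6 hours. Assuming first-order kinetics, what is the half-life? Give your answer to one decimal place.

13.2 hours

Over Δt = 39.6 − 25.7 = 13.9 hours, the level fell by a factor of 2360/1140 ≈ 2.0702.
n = log₂(2.0702) ≈ 1.0498 half-lives, so t½ = 13.9/1.0498 ≈ 13.241 hours.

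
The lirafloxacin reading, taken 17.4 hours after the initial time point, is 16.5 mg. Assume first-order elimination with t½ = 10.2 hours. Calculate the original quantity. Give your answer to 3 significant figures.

53.8 mg

Number of half-lives elapsed: n = 17.4/10.2 ≈ 1.7059.
A₀ = A × 2^n = 16.5 × 2^1.7059 = 16.5 × 3.2623 ≈ 53.828 mg.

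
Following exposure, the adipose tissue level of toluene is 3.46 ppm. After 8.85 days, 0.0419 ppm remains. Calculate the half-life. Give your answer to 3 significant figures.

A/A₀ = 0.0419/3.46 ≈ 0.01211.
n = log₂(82.578) ≈ 6.3677 half-lives elapsed in 8.85 days.
t½ = 8.85/6.3677 ≈ 1.3898 days.

1.39 days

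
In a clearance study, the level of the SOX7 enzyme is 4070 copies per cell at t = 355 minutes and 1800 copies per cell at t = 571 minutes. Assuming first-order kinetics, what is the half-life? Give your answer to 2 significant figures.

Over Δt = 571 − 355 = 216 minutes, the level fell by a factor of 4070/1800 ≈ 2.2611.
n = log₂(2.2611) ≈ 1.177 half-lives, so t½ = 216/1.177 ≈ 183.51 minutes.

180 minutes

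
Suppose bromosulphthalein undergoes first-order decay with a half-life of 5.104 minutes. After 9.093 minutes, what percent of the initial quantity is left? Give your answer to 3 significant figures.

n = 9.093/5.104 ≈ 1.7815 half-lives.
Fraction remaining = (1/2)^1.7815 ≈ 0.29087, i.e. 29.087%.

29.1%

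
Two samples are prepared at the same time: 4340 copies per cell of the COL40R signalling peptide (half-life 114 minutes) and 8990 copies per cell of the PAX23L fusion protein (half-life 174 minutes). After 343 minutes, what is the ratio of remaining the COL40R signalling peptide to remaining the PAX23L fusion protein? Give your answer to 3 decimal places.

COL40R signalling peptide: 4340 × (1/2)^(343/114) = 4340 × (1/2)^3.0088 ≈ 539.21 copies per cell.
PAX23L fusion protein: 8990 × (1/2)^(343/174) = 8990 × (1/2)^1.9713 ≈ 2292.7 copies per cell.
Ratio ≈ 539.21 / 2292.7 ≈ 0.23518.

0.235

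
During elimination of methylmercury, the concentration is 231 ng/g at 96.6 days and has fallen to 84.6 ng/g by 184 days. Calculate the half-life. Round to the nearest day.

Over Δt = 184 − 96.6 = 87.4 days, the level fell by a factor of 231/84.6 ≈ 2.7305.
n = log₂(2.7305) ≈ 1.4492 half-lives, so t½ = 87.4/1.4492 ≈ 60.311 days.

60 days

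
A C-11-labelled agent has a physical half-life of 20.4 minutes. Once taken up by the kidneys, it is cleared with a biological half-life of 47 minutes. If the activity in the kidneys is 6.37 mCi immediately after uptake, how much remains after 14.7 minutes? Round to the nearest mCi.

3 mCi

1/t_eff = 1/t_phys + 1/t_biol = 1/20.4 + 1/47 = 0.070296 per minute.
t_eff = 20.4 × 47 / (20.4 + 47) ≈ 14.226 minutes.
Remaining = 6.37 × (1/2)^(14.7/14.226) = 6.37 × (1/2)^1.0334 ≈ 3.1122 mCi.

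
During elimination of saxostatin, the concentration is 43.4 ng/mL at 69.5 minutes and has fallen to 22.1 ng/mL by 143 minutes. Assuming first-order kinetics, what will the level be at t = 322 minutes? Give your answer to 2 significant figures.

Over Δt = 143 − 69.5 = 73.5 minutes, the level fell by a factor of 43.4/22.1 ≈ 1.9638.
n = log₂(1.9638) ≈ 0.97365 half-lives, so t½ = 73.5/0.97365 ≈ 75.489 minutes.
From t = 143 to t = 322: 22.1 × (1/2)^((322−143)/75.489) ≈ 4.2716 ng/mL.

4.3 ng/mL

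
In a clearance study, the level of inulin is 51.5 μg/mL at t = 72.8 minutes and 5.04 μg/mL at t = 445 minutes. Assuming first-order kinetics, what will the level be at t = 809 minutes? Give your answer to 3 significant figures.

0.519 μg/mL

Over Δt = 445 − 72.8 = 372.2 minutes, the level fell by a factor of 51.5/5.04 ≈ 10.218.
n = log₂(10.218) ≈ 3.3531 half-lives, so t½ = 372.2/3.3531 ≈ 111 minutes.
From t = 445 to t = 809: 5.04 × (1/2)^((809−445)/111) ≈ 0.51915 μg/mL.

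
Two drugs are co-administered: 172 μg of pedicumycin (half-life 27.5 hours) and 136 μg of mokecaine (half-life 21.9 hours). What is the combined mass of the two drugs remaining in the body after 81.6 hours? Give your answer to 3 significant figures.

pedicumycin: 172 × (1/2)^(81.6/27.5) = 172 × (1/2)^2.9673 ≈ 21.993 μg.
mokecaine: 136 × (1/2)^(81.6/21.9) = 136 × (1/2)^3.726 ≈ 10.278 μg.
Total = 21.993 + 10.278 ≈ 32.271 μg.

32.3 μg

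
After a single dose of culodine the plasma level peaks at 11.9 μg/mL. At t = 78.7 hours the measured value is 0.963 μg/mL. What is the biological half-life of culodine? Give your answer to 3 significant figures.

A/A₀ = 0.963/11.9 ≈ 0.080924.
n = log₂(12.357) ≈ 3.6273 half-lives elapsed in 78.7 hours.
t½ = 78.7/3.6273 ≈ 21.697 hours.

21.7 hours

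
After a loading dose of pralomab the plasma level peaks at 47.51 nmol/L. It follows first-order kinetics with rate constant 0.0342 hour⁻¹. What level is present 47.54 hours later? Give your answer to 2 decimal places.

t½ = ln 2 / k = 0.69315 / 0.0342 ≈ 20.267 hours.
Number of half-lives: n = 47.54/20.267 ≈ 2.3456.
Remaining = 47.51 × (1/2)^2.3456 = 47.51 × 0.19674 ≈ 9.3472 nmol/L.

9.35 nmol/L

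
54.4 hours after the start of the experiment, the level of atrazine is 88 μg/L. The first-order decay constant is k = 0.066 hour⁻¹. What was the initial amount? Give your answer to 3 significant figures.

3190 μg/L

t½ = ln 2 / k = 0.69315 / 0.066 ≈ 10.502 hours.
Number of half-lives elapsed: n = 54.4/10.502 ≈ 5.1799.
A₀ = A × 2^n = 88 × 2^5.1799 = 88 × 36.249 ≈ 3189.9 μg/L.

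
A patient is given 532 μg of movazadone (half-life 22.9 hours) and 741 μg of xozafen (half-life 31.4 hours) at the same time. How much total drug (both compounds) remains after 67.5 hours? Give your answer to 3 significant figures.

movazadone: 532 × (1/2)^(67.5/22.9) = 532 × (1/2)^2.9476 ≈ 68.96 μg.
xozafen: 741 × (1/2)^(67.5/31.4) = 741 × (1/2)^2.1497 ≈ 166.99 μg.
Total = 68.96 + 166.99 ≈ 235.95 μg.

236 μg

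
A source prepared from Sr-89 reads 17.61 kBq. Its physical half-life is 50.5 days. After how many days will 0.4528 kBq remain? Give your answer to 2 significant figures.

270 days

Fraction remaining = 0.4528/17.61 ≈ 0.025713.
n = log₂(17.61/0.4528) = ln(38.891)/ln 2 ≈ 5.2814 half-lives.
t = n × t½ = 5.2814 × 50.5 ≈ 266.71 days.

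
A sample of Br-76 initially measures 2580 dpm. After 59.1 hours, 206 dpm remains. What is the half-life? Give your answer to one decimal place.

A/A₀ = 206/2580 ≈ 0.079845.
n = log₂(12.524) ≈ 3.6467 half-lives elapsed in 59.1 hours.
t½ = 59.1/3.6467 ≈ 16.207 hours.

16.2 hours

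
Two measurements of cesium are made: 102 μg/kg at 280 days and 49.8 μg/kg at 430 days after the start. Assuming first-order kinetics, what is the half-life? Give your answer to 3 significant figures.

Over Δt = 430 − 280 = 150 days, the level fell by a factor of 102/49.8 ≈ 2.0482.
n = log₂(2.0482) ≈ 1.0344 half-lives, so t½ = 150/1.0344 ≈ 145.02 days.

145 days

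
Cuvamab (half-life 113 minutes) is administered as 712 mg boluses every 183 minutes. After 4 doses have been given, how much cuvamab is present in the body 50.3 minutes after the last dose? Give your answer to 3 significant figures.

The 4 doses were given 599.3, 416.3, 233.3, 50.3 minutes ago.
Total = 712·(1/2)^(599.3/113) + 712·(1/2)^(416.3/113) + 712·(1/2)^(233.3/113) + 712·(1/2)^(50.3/113)
      = 18.028 + 55.394 + 170.21 + 522.98 ≈ 766.6 mg.

767 mg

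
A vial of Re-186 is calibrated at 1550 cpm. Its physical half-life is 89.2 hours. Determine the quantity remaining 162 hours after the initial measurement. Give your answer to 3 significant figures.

Number of half-lives: n = 162/89.2 ≈ 1.8161.
Remaining = 1550 × (1/2)^1.8161 = 1550 × 0.28398 ≈ 440.17 cpm.

440 cpm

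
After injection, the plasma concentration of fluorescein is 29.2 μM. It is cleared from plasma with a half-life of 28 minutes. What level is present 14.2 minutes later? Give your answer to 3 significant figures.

20.5 μM

Number of half-lives: n = 14.2/28 ≈ 0.50714.
Remaining = 29.2 × (1/2)^0.50714 = 29.2 × 0.70361 ≈ 20.546 μM.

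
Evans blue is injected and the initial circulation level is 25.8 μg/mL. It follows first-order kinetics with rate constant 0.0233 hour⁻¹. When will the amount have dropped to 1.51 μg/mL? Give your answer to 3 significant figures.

122 hours

t½ = ln 2 / λ = 0.69315 / 0.0233 ≈ 29.749 hours.
Fraction remaining = 1.51/25.8 ≈ 0.058527.
n = log₂(25.8/1.51) = ln(17.086)/ln 2 ≈ 4.0948 half-lives.
t = n × t½ = 4.0948 × 29.749 ≈ 121.81 hours.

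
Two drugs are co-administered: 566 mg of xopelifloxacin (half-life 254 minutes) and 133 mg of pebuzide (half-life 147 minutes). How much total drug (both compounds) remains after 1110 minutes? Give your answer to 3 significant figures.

xopelifloxacin: 566 × (1/2)^(1110/254) = 566 × (1/2)^4.3701 ≈ 27.371 mg.
pebuzide: 133 × (1/2)^(1110/147) = 133 × (1/2)^7.551 ≈ 0.7092 mg.
Total = 27.371 + 0.7092 ≈ 28.08 mg.

28.1 mg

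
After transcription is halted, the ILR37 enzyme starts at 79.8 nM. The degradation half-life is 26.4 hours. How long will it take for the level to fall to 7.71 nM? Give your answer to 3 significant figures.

89.0 hours

Fraction remaining = 7.71/79.8 ≈ 0.096617.
n = log₂(79.8/7.71) = ln(10.35)/ln 2 ≈ 3.3716 half-lives.
t = n × t½ = 3.3716 × 26.4 ≈ 89.01 hours.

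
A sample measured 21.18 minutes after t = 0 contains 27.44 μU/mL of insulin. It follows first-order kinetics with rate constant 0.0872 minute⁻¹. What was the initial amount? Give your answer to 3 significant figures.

174 μU/mL

t½ = ln 2 / λ = 0.69315 / 0.0872 ≈ 7.9489 minutes.
Number of half-lives elapsed: n = 21.18/7.9489 ≈ 2.6645.
A₀ = A × 2^n = 27.44 × 2^2.6645 = 27.44 × 6.3401 ≈ 173.97 μU/mL.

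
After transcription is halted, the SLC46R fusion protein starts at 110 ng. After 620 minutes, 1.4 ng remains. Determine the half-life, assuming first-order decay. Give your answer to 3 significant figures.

98.5 minutes

A/A₀ = 1.4/110 ≈ 0.012727.
n = log₂(78.571) ≈ 6.2959 half-lives elapsed in 620 minutes.
t½ = 620/6.2959 ≈ 98.476 minutes.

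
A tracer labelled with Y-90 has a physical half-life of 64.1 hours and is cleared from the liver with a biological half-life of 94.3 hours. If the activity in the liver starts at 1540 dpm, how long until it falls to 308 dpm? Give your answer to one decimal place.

88.6 hours

1/t_eff = 1/t_phys + 1/t_biol = 1/64.1 + 1/94.3 = 0.026205 per hour.
t_eff = 64.1 × 94.3 / (64.1 + 94.3) ≈ 38.161 hours.
n = log₂(1540/308) ≈ 2.3219; t = 2.3219 × 38.161 ≈ 88.606 hours.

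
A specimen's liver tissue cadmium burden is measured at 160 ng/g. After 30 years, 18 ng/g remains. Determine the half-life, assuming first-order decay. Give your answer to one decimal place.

A/A₀ = 18/160 ≈ 0.1125.
n = log₂(8.8889) ≈ 3.152 half-lives elapsed in 30 years.
t½ = 30/3.152 ≈ 9.5178 years.

9.5 years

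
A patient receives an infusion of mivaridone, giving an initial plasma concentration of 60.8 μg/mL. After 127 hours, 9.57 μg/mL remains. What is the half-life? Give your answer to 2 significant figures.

48 hours

A/A₀ = 9.57/60.8 ≈ 0.1574.
n = log₂(6.3532) ≈ 2.6675 half-lives elapsed in 127 hours.
t½ = 127/2.6675 ≈ 47.61 hours.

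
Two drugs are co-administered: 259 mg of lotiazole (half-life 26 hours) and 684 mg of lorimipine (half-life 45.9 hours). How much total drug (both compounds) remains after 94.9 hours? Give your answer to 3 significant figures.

184 mg

lotiazole: 259 × (1/2)^(94.9/26) = 259 × (1/2)^3.65 ≈ 20.632 mg.
lorimipine: 684 × (1/2)^(94.9/45.9) = 684 × (1/2)^2.0675 ≈ 163.18 mg.
Total = 20.632 + 163.18 ≈ 183.81 mg.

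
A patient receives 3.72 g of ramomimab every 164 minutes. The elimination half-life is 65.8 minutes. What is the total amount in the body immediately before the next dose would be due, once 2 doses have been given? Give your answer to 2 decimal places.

The 2 doses were given 328, 164 minutes ago.
Total = 3.72·(1/2)^(328/65.8) + 3.72·(1/2)^(164/65.8)
      = 0.11748 + 0.66108 ≈ 0.77856 g.

0.78 g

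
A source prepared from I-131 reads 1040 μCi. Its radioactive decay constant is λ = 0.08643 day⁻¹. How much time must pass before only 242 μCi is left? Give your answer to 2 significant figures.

17 days

t½ = ln 2 / λ = 0.69315 / 0.08643 ≈ 8.0198 days.
Fraction remaining = 242/1040 ≈ 0.23269.
n = log₂(1040/242) = ln(4.2975)/ln 2 ≈ 2.1035 half-lives.
t = n × t½ = 2.1035 × 8.0198 ≈ 16.87 days.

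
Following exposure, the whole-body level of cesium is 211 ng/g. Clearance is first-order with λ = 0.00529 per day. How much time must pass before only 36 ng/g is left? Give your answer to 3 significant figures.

t½ = ln 2 / λ = 0.69315 / 0.00529 ≈ 131.03 days.
Fraction remaining = 36/211 ≈ 0.17062.
n = log₂(211/36) = ln(5.8611)/ln 2 ≈ 2.5512 half-lives.
t = n × t½ = 2.5512 × 131.03 ≈ 334.28 days.

334 days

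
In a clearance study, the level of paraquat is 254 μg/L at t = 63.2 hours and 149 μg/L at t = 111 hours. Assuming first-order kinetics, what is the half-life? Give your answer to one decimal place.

Over Δt = 111 − 63.2 = 47.8 hours, the level fell by a factor of 254/149 ≈ 1.7047.
n = log₂(1.7047) ≈ 0.76952 half-lives, so t½ = 47.8/0.76952 ≈ 62.117 hours.

62.1 hours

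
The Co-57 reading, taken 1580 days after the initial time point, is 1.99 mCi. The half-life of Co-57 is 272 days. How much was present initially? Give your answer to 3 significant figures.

112 mCi

Number of half-lives elapsed: n = 1580/272 ≈ 5.8088.
A₀ = A × 2^n = 1.99 × 2^5.8088 = 1.99 × 56.057 ≈ 111.55 mCi.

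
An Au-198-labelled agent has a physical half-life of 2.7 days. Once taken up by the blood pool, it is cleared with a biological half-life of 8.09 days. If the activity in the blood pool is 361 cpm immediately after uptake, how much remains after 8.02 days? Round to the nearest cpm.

23 cpm

1/t_eff = 1/t_phys + 1/t_biol = 1/2.7 + 1/8.09 = 0.49398 per day.
t_eff = 2.7 × 8.09 / (2.7 + 8.09) ≈ 2.0244 days.
Remaining = 361 × (1/2)^(8.02/2.0244) = 361 × (1/2)^3.9617 ≈ 23.169 cpm.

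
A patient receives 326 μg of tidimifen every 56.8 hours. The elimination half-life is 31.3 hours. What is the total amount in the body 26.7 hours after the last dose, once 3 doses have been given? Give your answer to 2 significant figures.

The 3 doses were given 140.3, 83.5, 26.7 hours ago.
Total = 326·(1/2)^(140.3/31.3) + 326·(1/2)^(83.5/31.3) + 326·(1/2)^(26.7/31.3)
      = 14.584 + 51.304 + 180.48 ≈ 246.37 μg.

250 μg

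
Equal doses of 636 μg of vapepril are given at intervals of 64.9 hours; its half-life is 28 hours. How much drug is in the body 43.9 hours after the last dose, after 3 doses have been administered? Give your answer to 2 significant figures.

The 3 doses were given 173.7, 108.8, 43.9 hours ago.
Total = 636·(1/2)^(173.7/28) + 636·(1/2)^(108.8/28) + 636·(1/2)^(43.9/28)
      = 8.6297 + 43.027 + 214.53 ≈ 266.19 μg.

270 μg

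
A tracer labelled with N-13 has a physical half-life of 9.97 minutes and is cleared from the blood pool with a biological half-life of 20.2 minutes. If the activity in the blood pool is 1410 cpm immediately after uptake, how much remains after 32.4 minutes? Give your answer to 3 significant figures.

1/t_eff = 1/t_phys + 1/t_biol = 1/9.97 + 1/20.2 = 0.14981 per minute.
t_eff = 9.97 × 20.2 / (9.97 + 20.2) ≈ 6.6753 minutes.
Remaining = 1410 × (1/2)^(32.4/6.6753) = 1410 × (1/2)^4.8537 ≈ 48.765 cpm.

48.8 cpm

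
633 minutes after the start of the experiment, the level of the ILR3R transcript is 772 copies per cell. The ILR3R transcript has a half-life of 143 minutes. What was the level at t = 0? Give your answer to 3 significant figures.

Number of half-lives elapsed: n = 633/143 ≈ 4.4266.
A₀ = A × 2^n = 772 × 2^4.4266 = 772 × 21.505 ≈ 16602 copies per cell.

16600 copies per cell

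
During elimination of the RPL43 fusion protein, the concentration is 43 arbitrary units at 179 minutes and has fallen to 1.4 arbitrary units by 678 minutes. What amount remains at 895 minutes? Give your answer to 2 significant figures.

0.32 arbitrary units

Over Δt = 678 − 179 = 499 minutes, the level fell by a factor of 43/1.4 ≈ 30.714.
n = log₂(30.714) ≈ 4.9408 half-lives, so t½ = 499/4.9408 ≈ 101 minutes.
From t = 678 to t = 895: 1.4 × (1/2)^((895−678)/101) ≈ 0.31574 arbitrary units.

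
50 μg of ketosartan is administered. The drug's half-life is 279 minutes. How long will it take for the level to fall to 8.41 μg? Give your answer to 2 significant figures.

Fraction remaining = 8.41/50 ≈ 0.1682.
n = log₂(50/8.41) = ln(5.9453)/ln 2 ≈ 2.5718 half-lives.
t = n × t½ = 2.5718 × 279 ≈ 717.52 minutes.

720 minutes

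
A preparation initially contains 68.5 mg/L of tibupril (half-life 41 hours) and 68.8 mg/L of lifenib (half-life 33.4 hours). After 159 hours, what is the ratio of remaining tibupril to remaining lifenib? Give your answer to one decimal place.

1.8

tibupril: 68.5 × (1/2)^(159/41) = 68.5 × (1/2)^3.878 ≈ 4.6589 mg/L.
lifenib: 68.8 × (1/2)^(159/33.4) = 68.8 × (1/2)^4.7605 ≈ 2.5383 mg/L.
Ratio ≈ 4.6589 / 2.5383 ≈ 1.8354.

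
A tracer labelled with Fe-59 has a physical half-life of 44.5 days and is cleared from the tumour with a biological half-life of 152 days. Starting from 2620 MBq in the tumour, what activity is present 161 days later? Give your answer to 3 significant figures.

1/t_eff = 1/t_phys + 1/t_biol = 1/44.5 + 1/152 = 0.029051 per day.
t_eff = 44.5 × 152 / (44.5 + 152) ≈ 34.422 days.
Remaining = 2620 × (1/2)^(161/34.422) = 2620 × (1/2)^4.6772 ≈ 102.41 MBq.

102 MBq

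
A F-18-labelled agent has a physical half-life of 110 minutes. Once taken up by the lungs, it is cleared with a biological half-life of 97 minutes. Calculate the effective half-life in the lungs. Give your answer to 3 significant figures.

1/t_eff = 1/t_phys + 1/t_biol = 1/110 + 1/97 = 0.0194 per minute.
t_eff = 110 × 97 / (110 + 97) ≈ 51.546 minutes.

51.5 minutes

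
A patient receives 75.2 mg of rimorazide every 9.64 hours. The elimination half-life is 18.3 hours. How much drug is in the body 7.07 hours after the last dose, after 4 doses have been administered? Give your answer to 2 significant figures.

140 mg

The 4 doses were given 35.99, 26.35, 16.71, 7.07 hours ago.
Total = 75.2·(1/2)^(35.99/18.3) + 75.2·(1/2)^(26.35/18.3) + 75.2·(1/2)^(16.71/18.3) + 75.2·(1/2)^(7.07/18.3)
      = 19.239 + 27.718 + 39.934 + 57.533 ≈ 144.42 mg.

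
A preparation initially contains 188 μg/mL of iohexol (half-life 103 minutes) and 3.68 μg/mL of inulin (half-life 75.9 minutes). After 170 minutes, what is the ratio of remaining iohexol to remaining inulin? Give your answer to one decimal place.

76.9

iohexol: 188 × (1/2)^(170/103) = 188 × (1/2)^1.6505 ≈ 59.884 μg/mL.
inulin: 3.68 × (1/2)^(170/75.9) = 3.68 × (1/2)^2.2398 ≈ 0.77912 μg/mL.
Ratio ≈ 59.884 / 0.77912 ≈ 76.861.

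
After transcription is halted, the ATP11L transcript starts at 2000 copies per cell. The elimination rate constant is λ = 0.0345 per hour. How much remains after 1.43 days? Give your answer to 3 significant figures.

t½ = ln 2 / λ = 0.69315 / 0.0345 ≈ 20.091 hours.
Convert the elapsed time: 1.43 days = 34.32 hours.
Number of half-lives: n = 34.32/20.091 ≈ 1.7082.
Remaining = 2000 × (1/2)^1.7082 = 2000 × 0.30604 ≈ 612.08 copies per cell.

612 copies per cell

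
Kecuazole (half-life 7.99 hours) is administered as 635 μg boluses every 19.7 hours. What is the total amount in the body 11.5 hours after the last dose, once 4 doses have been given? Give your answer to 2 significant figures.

290 μg

The 4 doses were given 70.6, 50.9, 31.2, 11.5 hours ago.
Total = 635·(1/2)^(70.6/7.99) + 635·(1/2)^(50.9/7.99) + 635·(1/2)^(31.2/7.99) + 635·(1/2)^(11.5/7.99)
      = 1.3895 + 7.6749 + 42.392 + 234.15 ≈ 285.61 μg.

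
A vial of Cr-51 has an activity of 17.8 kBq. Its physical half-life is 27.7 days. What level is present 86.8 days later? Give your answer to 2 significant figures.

2.0 kBq

Number of half-lives: n = 86.8/27.7 ≈ 3.1336.
Remaining = 17.8 × (1/2)^3.1336 = 17.8 × 0.11395 ≈ 2.0282 kBq.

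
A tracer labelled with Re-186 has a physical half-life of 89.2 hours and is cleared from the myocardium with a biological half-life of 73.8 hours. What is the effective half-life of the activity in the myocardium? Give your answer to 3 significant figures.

40.4 hours

1/t_eff = 1/t_phys + 1/t_biol = 1/89.2 + 1/73.8 = 0.024761 per hour.
t_eff = 89.2 × 73.8 / (89.2 + 73.8) ≈ 40.386 hours.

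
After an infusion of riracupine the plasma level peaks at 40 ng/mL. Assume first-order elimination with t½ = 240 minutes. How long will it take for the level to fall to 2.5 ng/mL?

2.5/40 = 1/16, so 4 half-lives have elapsed.
t = 4 × 240 = 960 minutes.

960 minutes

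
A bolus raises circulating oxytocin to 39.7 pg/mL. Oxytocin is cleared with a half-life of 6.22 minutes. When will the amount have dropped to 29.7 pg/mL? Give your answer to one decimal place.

Fraction remaining = 29.7/39.7 ≈ 0.74811.
n = log₂(39.7/29.7) = ln(1.3367)/ln 2 ≈ 0.41868 half-lives.
t = n × t½ = 0.41868 × 6.22 ≈ 2.6042 minutes.

2.6 minutes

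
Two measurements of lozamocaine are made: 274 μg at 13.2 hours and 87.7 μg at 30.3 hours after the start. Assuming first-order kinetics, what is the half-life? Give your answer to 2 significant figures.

Over Δt = 30.3 − 13.2 = 17.1 hours, the level fell by a factor of 274/87.7 ≈ 3.1243.
n = log₂(3.1243) ≈ 1.6435 half-lives, so t½ = 17.1/1.6435 ≈ 10.404 hours.

10 hours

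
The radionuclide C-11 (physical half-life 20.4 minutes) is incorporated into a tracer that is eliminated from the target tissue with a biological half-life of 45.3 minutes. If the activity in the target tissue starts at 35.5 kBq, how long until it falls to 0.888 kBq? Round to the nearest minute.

75 minutes

1/t_eff = 1/t_phys + 1/t_biol = 1/20.4 + 1/45.3 = 0.071095 per minute.
t_eff = 20.4 × 45.3 / (20.4 + 45.3) ≈ 14.066 minutes.
n = log₂(35.5/0.888) ≈ 5.3211; t = 5.3211 × 14.066 ≈ 74.845 minutes.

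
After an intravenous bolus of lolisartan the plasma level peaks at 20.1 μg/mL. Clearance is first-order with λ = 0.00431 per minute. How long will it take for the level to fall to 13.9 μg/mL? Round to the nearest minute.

86 minutes

t½ = ln 2 / λ = 0.69315 / 0.00431 ≈ 160.82 minutes.
Fraction remaining = 13.9/20.1 ≈ 0.69154.
n = log₂(20.1/13.9) = ln(1.446)/ln 2 ≈ 0.53211 half-lives.
t = n × t½ = 0.53211 × 160.82 ≈ 85.576 minutes.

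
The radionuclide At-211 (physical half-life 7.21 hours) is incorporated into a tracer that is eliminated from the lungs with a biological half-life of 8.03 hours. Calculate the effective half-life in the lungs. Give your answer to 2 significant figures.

1/t_eff = 1/t_phys + 1/t_biol = 1/7.21 + 1/8.03 = 0.26323 per hour.
t_eff = 7.21 × 8.03 / (7.21 + 8.03) ≈ 3.799 hours.

3.8 hours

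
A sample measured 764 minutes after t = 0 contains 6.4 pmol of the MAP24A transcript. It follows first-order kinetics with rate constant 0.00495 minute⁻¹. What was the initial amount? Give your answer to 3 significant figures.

281 pmol

t½ = ln 2 / k = 0.69315 / 0.00495 ≈ 140.03 minutes.
Number of half-lives elapsed: n = 764/140.03 ≈ 5.456.
A₀ = A × 2^n = 6.4 × 2^5.456 = 6.4 × 43.895 ≈ 280.93 pmol.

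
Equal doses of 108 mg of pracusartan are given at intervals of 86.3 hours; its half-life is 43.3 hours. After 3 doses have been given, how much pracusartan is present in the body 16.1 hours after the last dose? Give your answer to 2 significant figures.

The 3 doses were given 188.7, 102.4, 16.1 hours ago.
Total = 108·(1/2)^(188.7/43.3) + 108·(1/2)^(102.4/43.3) + 108·(1/2)^(16.1/43.3)
      = 5.2668 + 20.966 + 83.463 ≈ 109.7 mg.

110 mg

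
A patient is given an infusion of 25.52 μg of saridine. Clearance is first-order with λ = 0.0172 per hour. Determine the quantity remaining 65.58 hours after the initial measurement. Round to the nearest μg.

8 μg

t½ = ln 2 / λ = 0.69315 / 0.0172 ≈ 40.299 hours.
Number of half-lives: n = 65.58/40.299 ≈ 1.6273.
Remaining = 25.52 × (1/2)^1.6273 = 25.52 × 0.32369 ≈ 8.2605 μg.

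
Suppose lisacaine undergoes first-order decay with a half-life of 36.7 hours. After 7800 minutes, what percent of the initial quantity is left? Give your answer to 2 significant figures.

7800 minutes = 130 hours.
n = 130/36.7 ≈ 3.5422 half-lives.
Fraction remaining = (1/2)^3.5422 ≈ 0.085838, i.e. 8.5838%.

8.6%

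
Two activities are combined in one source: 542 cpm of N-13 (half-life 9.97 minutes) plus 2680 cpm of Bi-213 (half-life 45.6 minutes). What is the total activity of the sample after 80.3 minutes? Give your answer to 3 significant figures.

N-13: 542 × (1/2)^(80.3/9.97) = 542 × (1/2)^8.0542 ≈ 2.0392 cpm.
Bi-213: 2680 × (1/2)^(80.3/45.6) = 2680 × (1/2)^1.761 ≈ 790.74 cpm.
Total = 2.0392 + 790.74 ≈ 792.78 cpm.

793 cpm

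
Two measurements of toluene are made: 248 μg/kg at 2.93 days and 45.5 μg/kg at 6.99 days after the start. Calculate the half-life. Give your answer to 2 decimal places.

Over Δt = 6.99 − 2.93 = 4.06 days, the level fell by a factor of 248/45.5 ≈ 5.4505.
n = log₂(5.4505) ≈ 2.4464 half-lives, so t½ = 4.06/2.4464 ≈ 1.6596 days.

1.66 days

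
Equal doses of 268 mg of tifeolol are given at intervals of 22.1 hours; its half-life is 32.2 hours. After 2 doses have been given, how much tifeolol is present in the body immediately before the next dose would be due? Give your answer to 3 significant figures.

270 mg

The 2 doses were given 44.2, 22.1 hours ago.
Total = 268·(1/2)^(44.2/32.2) + 268·(1/2)^(22.1/32.2)
      = 103.5 + 166.54 ≈ 270.04 mg.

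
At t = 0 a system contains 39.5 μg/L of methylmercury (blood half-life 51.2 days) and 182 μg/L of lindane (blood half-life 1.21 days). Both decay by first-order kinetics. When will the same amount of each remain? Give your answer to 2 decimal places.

Set 39.5·(1/2)^(t/51.2) = 182·(1/2)^(t/1.21).
Taking log₂: log₂(39.5/182) = t·(1/51.2 − 1/1.21).
log₂(0.21703) = -2.204; 1/51.2 − 1/1.21 = -0.80692.
t = -2.204 / -0.80692 ≈ 2.7314 days.

2.73 days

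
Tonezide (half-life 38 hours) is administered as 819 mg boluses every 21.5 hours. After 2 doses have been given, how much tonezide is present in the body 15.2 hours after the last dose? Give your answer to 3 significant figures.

1040 mg

The 2 doses were given 36.7, 15.2 hours ago.
Total = 819·(1/2)^(36.7/38) + 819·(1/2)^(15.2/38)
      = 419.33 + 620.69 ≈ 1040 mg.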